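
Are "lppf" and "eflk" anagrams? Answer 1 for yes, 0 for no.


Strings: "lppf", "eflk"
Sorted first:  flpp
Sorted second: efkl
Differ at position 0: 'f' vs 'e' => not anagrams

0


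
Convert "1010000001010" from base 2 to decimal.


Input: "1010000001010" in base 2
Positional expansion:
  Digit '1' (value 1) x 2^12 = 4096
  Digit '0' (value 0) x 2^11 = 0
  Digit '1' (value 1) x 2^10 = 1024
  Digit '0' (value 0) x 2^9 = 0
  Digit '0' (value 0) x 2^8 = 0
  Digit '0' (value 0) x 2^7 = 0
  Digit '0' (value 0) x 2^6 = 0
  Digit '0' (value 0) x 2^5 = 0
  Digit '0' (value 0) x 2^4 = 0
  Digit '1' (value 1) x 2^3 = 8
  Digit '0' (value 0) x 2^2 = 0
  Digit '1' (value 1) x 2^1 = 2
  Digit '0' (value 0) x 2^0 = 0
Sum = 5130

5130


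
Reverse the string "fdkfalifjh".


Input: fdkfalifjh
Reading characters right to left:
  Position 9: 'h'
  Position 8: 'j'
  Position 7: 'f'
  Position 6: 'i'
  Position 5: 'l'
  Position 4: 'a'
  Position 3: 'f'
  Position 2: 'k'
  Position 1: 'd'
  Position 0: 'f'
Reversed: hjfilafkdf

hjfilafkdf


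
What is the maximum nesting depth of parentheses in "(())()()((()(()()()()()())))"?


Input: "(())()()((()(()()()()()())))"
Tracking depth:
  Position 0 '(': depth becomes 1
  Position 1 '(': depth becomes 2
  Position 2 ')': depth becomes 1
  Position 3 ')': depth becomes 0
  Position 4 '(': depth becomes 1
  Position 5 ')': depth becomes 0
  Position 6 '(': depth becomes 1
  Position 7 ')': depth becomes 0
  Position 8 '(': depth becomes 1
  Position 9 '(': depth becomes 2
  Position 10 '(': depth becomes 3
  Position 11 ')': depth becomes 2
  Position 12 '(': depth becomes 3
  Position 13 '(': depth becomes 4
  Position 14 ')': depth becomes 3
  Position 15 '(': depth becomes 4
  Position 16 ')': depth becomes 3
  Position 17 '(': depth becomes 4
  Position 18 ')': depth becomes 3
  Position 19 '(': depth becomes 4
  Position 20 ')': depth becomes 3
  Position 21 '(': depth becomes 4
  Position 22 ')': depth becomes 3
  Position 23 '(': depth becomes 4
  Position 24 ')': depth becomes 3
  Position 25 ')': depth becomes 2
  Position 26 ')': depth becomes 1
  Position 27 ')': depth becomes 0
Maximum depth reached: 4

4


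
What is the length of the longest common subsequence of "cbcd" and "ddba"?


LCS of "cbcd" and "ddba"
DP table:
           d    d    b    a
      0    0    0    0    0
  c   0    0    0    0    0
  b   0    0    0    1    1
  c   0    0    0    1    1
  d   0    1    1    1    1
LCS length = dp[4][4] = 1

1


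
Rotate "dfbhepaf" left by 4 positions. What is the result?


Input: "dfbhepaf", rotate left by 4
First 4 characters: "dfbh"
Remaining characters: "epaf"
Concatenate remaining + first: "epaf" + "dfbh" = "epafdfbh"

epafdfbh


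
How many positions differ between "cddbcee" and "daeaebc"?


Comparing "cddbcee" and "daeaebc" position by position:
  Position 0: 'c' vs 'd' => DIFFER
  Position 1: 'd' vs 'a' => DIFFER
  Position 2: 'd' vs 'e' => DIFFER
  Position 3: 'b' vs 'a' => DIFFER
  Position 4: 'c' vs 'e' => DIFFER
  Position 5: 'e' vs 'b' => DIFFER
  Position 6: 'e' vs 'c' => DIFFER
Positions that differ: 7

7


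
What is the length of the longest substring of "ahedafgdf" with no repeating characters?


Input: "ahedafgdf"
Sliding window (track last position of each char):
  Position 0 ('a'): window [0,0] length 1 -- new best
  Position 1 ('h'): window [0,1] length 2 -- new best
  Position 2 ('e'): window [0,2] length 3 -- new best
  Position 3 ('d'): window [0,3] length 4 -- new best
  Position 4 ('a'): repeat (last at 0), move window start to 1
  Position 4 ('a'): window [1,4] length 4
  Position 5 ('f'): window [1,5] length 5 -- new best
  Position 6 ('g'): window [1,6] length 6 -- new best
  Position 7 ('d'): repeat (last at 3), move window start to 4
  Position 7 ('d'): window [4,7] length 4
  Position 8 ('f'): repeat (last at 5), move window start to 6
  Position 8 ('f'): window [6,8] length 3
Longest substring with no repeats: "hedafg" with length 6

6


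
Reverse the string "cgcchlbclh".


Input: cgcchlbclh
Reading characters right to left:
  Position 9: 'h'
  Position 8: 'l'
  Position 7: 'c'
  Position 6: 'b'
  Position 5: 'l'
  Position 4: 'h'
  Position 3: 'c'
  Position 2: 'c'
  Position 1: 'g'
  Position 0: 'c'
Reversed: hlcblhccgc

hlcblhccgc


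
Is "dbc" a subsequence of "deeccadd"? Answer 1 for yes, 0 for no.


Check if "dbc" is a subsequence of "deeccadd"
Greedy scan:
  Position 0 ('d'): matches sub[0] = 'd'
  Position 1 ('e'): no match needed
  Position 2 ('e'): no match needed
  Position 3 ('c'): no match needed
  Position 4 ('c'): no match needed
  Position 5 ('a'): no match needed
  Position 6 ('d'): no match needed
  Position 7 ('d'): no match needed
Only matched 1/3 characters => not a subsequence

0


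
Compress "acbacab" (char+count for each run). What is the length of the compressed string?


Input: acbacab
Runs:
  'a' x 1 => "a1"
  'c' x 1 => "c1"
  'b' x 1 => "b1"
  'a' x 1 => "a1"
  'c' x 1 => "c1"
  'a' x 1 => "a1"
  'b' x 1 => "b1"
Compressed: "a1c1b1a1c1a1b1"
Compressed length: 14

14


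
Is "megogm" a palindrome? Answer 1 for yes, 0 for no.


Input: megogm
Reversed: mgogem
  Compare pos 0 ('m') with pos 5 ('m'): match
  Compare pos 1 ('e') with pos 4 ('g'): MISMATCH
  Compare pos 2 ('g') with pos 3 ('o'): MISMATCH
Result: not a palindrome

0


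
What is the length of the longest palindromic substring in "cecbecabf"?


Input: "cecbecabf"
Checking substrings for palindromes:
  [0:3] "cec" (len 3) => palindrome
Longest palindromic substring: "cec" with length 3

3


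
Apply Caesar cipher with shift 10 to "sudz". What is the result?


Caesar cipher: shift "sudz" by 10
  's' (pos 18) + 10 = pos 2 = 'c'
  'u' (pos 20) + 10 = pos 4 = 'e'
  'd' (pos 3) + 10 = pos 13 = 'n'
  'z' (pos 25) + 10 = pos 9 = 'j'
Result: cenj

cenj


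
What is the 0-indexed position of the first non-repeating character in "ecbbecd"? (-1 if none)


Input: ecbbecd
Character frequencies:
  'b': 2
  'c': 2
  'd': 1
  'e': 2
Scanning left to right for freq == 1:
  Position 0 ('e'): freq=2, skip
  Position 1 ('c'): freq=2, skip
  Position 2 ('b'): freq=2, skip
  Position 3 ('b'): freq=2, skip
  Position 4 ('e'): freq=2, skip
  Position 5 ('c'): freq=2, skip
  Position 6 ('d'): unique! => answer = 6

6


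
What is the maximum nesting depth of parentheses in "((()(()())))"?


Input: "((()(()())))"
Tracking depth:
  Position 0 '(': depth becomes 1
  Position 1 '(': depth becomes 2
  Position 2 '(': depth becomes 3
  Position 3 ')': depth becomes 2
  Position 4 '(': depth becomes 3
  Position 5 '(': depth becomes 4
  Position 6 ')': depth becomes 3
  Position 7 '(': depth becomes 4
  Position 8 ')': depth becomes 3
  Position 9 ')': depth becomes 2
  Position 10 ')': depth becomes 1
  Position 11 ')': depth becomes 0
Maximum depth reached: 4

4


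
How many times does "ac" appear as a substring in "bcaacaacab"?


Searching for "ac" in "bcaacaacab"
Scanning each position:
  Position 0: "bc" => no
  Position 1: "ca" => no
  Position 2: "aa" => no
  Position 3: "ac" => MATCH
  Position 4: "ca" => no
  Position 5: "aa" => no
  Position 6: "ac" => MATCH
  Position 7: "ca" => no
  Position 8: "ab" => no
Total occurrences: 2

2


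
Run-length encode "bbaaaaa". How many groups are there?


Input: bbaaaaa
Scanning for consecutive runs:
  Group 1: 'b' x 2 (positions 0-1)
  Group 2: 'a' x 5 (positions 2-6)
Total groups: 2

2


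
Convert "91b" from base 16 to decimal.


Input: "91b" in base 16
Positional expansion:
  Digit '9' (value 9) x 16^2 = 2304
  Digit '1' (value 1) x 16^1 = 16
  Digit 'b' (value 11) x 16^0 = 11
Sum = 2331

2331


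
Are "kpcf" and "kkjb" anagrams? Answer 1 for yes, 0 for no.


Strings: "kpcf", "kkjb"
Sorted first:  cfkp
Sorted second: bjkk
Differ at position 0: 'c' vs 'b' => not anagrams

0


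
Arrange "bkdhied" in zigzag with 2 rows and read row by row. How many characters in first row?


Zigzag "bkdhied" into 2 rows:
Placing characters:
  'b' => row 0
  'k' => row 1
  'd' => row 0
  'h' => row 1
  'i' => row 0
  'e' => row 1
  'd' => row 0
Rows:
  Row 0: "bdid"
  Row 1: "khe"
First row length: 4

4


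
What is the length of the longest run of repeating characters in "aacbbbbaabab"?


Input: "aacbbbbaabab"
Scanning for longest run:
  Position 1 ('a'): continues run of 'a', length=2
  Position 2 ('c'): new char, reset run to 1
  Position 3 ('b'): new char, reset run to 1
  Position 4 ('b'): continues run of 'b', length=2
  Position 5 ('b'): continues run of 'b', length=3
  Position 6 ('b'): continues run of 'b', length=4
  Position 7 ('a'): new char, reset run to 1
  Position 8 ('a'): continues run of 'a', length=2
  Position 9 ('b'): new char, reset run to 1
  Position 10 ('a'): new char, reset run to 1
  Position 11 ('b'): new char, reset run to 1
Longest run: 'b' with length 4

4


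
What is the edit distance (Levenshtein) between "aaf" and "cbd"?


Computing edit distance: "aaf" -> "cbd"
DP table:
           c    b    d
      0    1    2    3
  a   1    1    2    3
  a   2    2    2    3
  f   3    3    3    3
Edit distance = dp[3][3] = 3

3


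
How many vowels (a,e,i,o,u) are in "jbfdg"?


Input: jbfdg
Checking each character:
  'j' at position 0: consonant
  'b' at position 1: consonant
  'f' at position 2: consonant
  'd' at position 3: consonant
  'g' at position 4: consonant
Total vowels: 0

0


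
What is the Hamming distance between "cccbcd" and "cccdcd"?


Comparing "cccbcd" and "cccdcd" position by position:
  Position 0: 'c' vs 'c' => same
  Position 1: 'c' vs 'c' => same
  Position 2: 'c' vs 'c' => same
  Position 3: 'b' vs 'd' => differ
  Position 4: 'c' vs 'c' => same
  Position 5: 'd' vs 'd' => same
Total differences (Hamming distance): 1

1


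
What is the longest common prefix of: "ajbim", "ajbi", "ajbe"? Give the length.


Words: ajbim, ajbi, ajbe
  Position 0: all 'a' => match
  Position 1: all 'j' => match
  Position 2: all 'b' => match
  Position 3: ('i', 'i', 'e') => mismatch, stop
LCP = "ajb" (length 3)

3


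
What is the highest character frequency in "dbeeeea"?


Input: dbeeeea
Character counts:
  'a': 1
  'b': 1
  'd': 1
  'e': 4
Maximum frequency: 4

4


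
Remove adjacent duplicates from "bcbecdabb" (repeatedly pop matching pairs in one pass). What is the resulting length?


Input: bcbecdabb
Stack-based adjacent duplicate removal:
  Read 'b': push. Stack: b
  Read 'c': push. Stack: bc
  Read 'b': push. Stack: bcb
  Read 'e': push. Stack: bcbe
  Read 'c': push. Stack: bcbec
  Read 'd': push. Stack: bcbecd
  Read 'a': push. Stack: bcbecda
  Read 'b': push. Stack: bcbecdab
  Read 'b': matches stack top 'b' => pop. Stack: bcbecda
Final stack: "bcbecda" (length 7)

7


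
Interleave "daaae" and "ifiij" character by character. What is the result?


Interleaving "daaae" and "ifiij":
  Position 0: 'd' from first, 'i' from second => "di"
  Position 1: 'a' from first, 'f' from second => "af"
  Position 2: 'a' from first, 'i' from second => "ai"
  Position 3: 'a' from first, 'i' from second => "ai"
  Position 4: 'e' from first, 'j' from second => "ej"
Result: diafaiaiej

diafaiaiej


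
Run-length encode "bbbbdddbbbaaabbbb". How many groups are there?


Input: bbbbdddbbbaaabbbb
Scanning for consecutive runs:
  Group 1: 'b' x 4 (positions 0-3)
  Group 2: 'd' x 3 (positions 4-6)
  Group 3: 'b' x 3 (positions 7-9)
  Group 4: 'a' x 3 (positions 10-12)
  Group 5: 'b' x 4 (positions 13-16)
Total groups: 5

5


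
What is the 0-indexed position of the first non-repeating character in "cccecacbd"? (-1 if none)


Input: cccecacbd
Character frequencies:
  'a': 1
  'b': 1
  'c': 5
  'd': 1
  'e': 1
Scanning left to right for freq == 1:
  Position 0 ('c'): freq=5, skip
  Position 1 ('c'): freq=5, skip
  Position 2 ('c'): freq=5, skip
  Position 3 ('e'): unique! => answer = 3

3


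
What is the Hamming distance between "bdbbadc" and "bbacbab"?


Comparing "bdbbadc" and "bbacbab" position by position:
  Position 0: 'b' vs 'b' => same
  Position 1: 'd' vs 'b' => differ
  Position 2: 'b' vs 'a' => differ
  Position 3: 'b' vs 'c' => differ
  Position 4: 'a' vs 'b' => differ
  Position 5: 'd' vs 'a' => differ
  Position 6: 'c' vs 'b' => differ
Total differences (Hamming distance): 6

6


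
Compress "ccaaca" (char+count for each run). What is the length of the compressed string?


Input: ccaaca
Runs:
  'c' x 2 => "c2"
  'a' x 2 => "a2"
  'c' x 1 => "c1"
  'a' x 1 => "a1"
Compressed: "c2a2c1a1"
Compressed length: 8

8


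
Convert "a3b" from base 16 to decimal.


Input: "a3b" in base 16
Positional expansion:
  Digit 'a' (value 10) x 16^2 = 2560
  Digit '3' (value 3) x 16^1 = 48
  Digit 'b' (value 11) x 16^0 = 11
Sum = 2619

2619


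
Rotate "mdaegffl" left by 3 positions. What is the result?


Input: "mdaegffl", rotate left by 3
First 3 characters: "mda"
Remaining characters: "egffl"
Concatenate remaining + first: "egffl" + "mda" = "egfflmda"

egfflmda


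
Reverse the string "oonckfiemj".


Input: oonckfiemj
Reading characters right to left:
  Position 9: 'j'
  Position 8: 'm'
  Position 7: 'e'
  Position 6: 'i'
  Position 5: 'f'
  Position 4: 'k'
  Position 3: 'c'
  Position 2: 'n'
  Position 1: 'o'
  Position 0: 'o'
Reversed: jmeifkcnoo

jmeifkcnoo


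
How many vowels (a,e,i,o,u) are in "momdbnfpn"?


Input: momdbnfpn
Checking each character:
  'm' at position 0: consonant
  'o' at position 1: vowel (running total: 1)
  'm' at position 2: consonant
  'd' at position 3: consonant
  'b' at position 4: consonant
  'n' at position 5: consonant
  'f' at position 6: consonant
  'p' at position 7: consonant
  'n' at position 8: consonant
Total vowels: 1

1


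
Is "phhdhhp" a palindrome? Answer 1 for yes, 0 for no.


Input: phhdhhp
Reversed: phhdhhp
  Compare pos 0 ('p') with pos 6 ('p'): match
  Compare pos 1 ('h') with pos 5 ('h'): match
  Compare pos 2 ('h') with pos 4 ('h'): match
Result: palindrome

1


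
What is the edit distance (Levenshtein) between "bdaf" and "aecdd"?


Computing edit distance: "bdaf" -> "aecdd"
DP table:
           a    e    c    d    d
      0    1    2    3    4    5
  b   1    1    2    3    4    5
  d   2    2    2    3    3    4
  a   3    2    3    3    4    4
  f   4    3    3    4    4    5
Edit distance = dp[4][5] = 5

5


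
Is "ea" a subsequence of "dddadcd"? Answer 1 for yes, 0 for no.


Check if "ea" is a subsequence of "dddadcd"
Greedy scan:
  Position 0 ('d'): no match needed
  Position 1 ('d'): no match needed
  Position 2 ('d'): no match needed
  Position 3 ('a'): no match needed
  Position 4 ('d'): no match needed
  Position 5 ('c'): no match needed
  Position 6 ('d'): no match needed
Only matched 0/2 characters => not a subsequence

0


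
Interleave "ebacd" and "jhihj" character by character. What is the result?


Interleaving "ebacd" and "jhihj":
  Position 0: 'e' from first, 'j' from second => "ej"
  Position 1: 'b' from first, 'h' from second => "bh"
  Position 2: 'a' from first, 'i' from second => "ai"
  Position 3: 'c' from first, 'h' from second => "ch"
  Position 4: 'd' from first, 'j' from second => "dj"
Result: ejbhaichdj

ejbhaichdj


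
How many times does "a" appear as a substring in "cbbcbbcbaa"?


Searching for "a" in "cbbcbbcbaa"
Scanning each position:
  Position 0: "c" => no
  Position 1: "b" => no
  Position 2: "b" => no
  Position 3: "c" => no
  Position 4: "b" => no
  Position 5: "b" => no
  Position 6: "c" => no
  Position 7: "b" => no
  Position 8: "a" => MATCH
  Position 9: "a" => MATCH
Total occurrences: 2

2


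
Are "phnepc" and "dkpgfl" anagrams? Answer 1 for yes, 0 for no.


Strings: "phnepc", "dkpgfl"
Sorted first:  cehnpp
Sorted second: dfgklp
Differ at position 0: 'c' vs 'd' => not anagrams

0


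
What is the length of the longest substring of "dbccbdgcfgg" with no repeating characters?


Input: "dbccbdgcfgg"
Sliding window (track last position of each char):
  Position 0 ('d'): window [0,0] length 1 -- new best
  Position 1 ('b'): window [0,1] length 2 -- new best
  Position 2 ('c'): window [0,2] length 3 -- new best
  Position 3 ('c'): repeat (last at 2), move window start to 3
  Position 3 ('c'): window [3,3] length 1
  Position 4 ('b'): window [3,4] length 2
  Position 5 ('d'): window [3,5] length 3
  Position 6 ('g'): window [3,6] length 4 -- new best
  Position 7 ('c'): repeat (last at 3), move window start to 4
  Position 7 ('c'): window [4,7] length 4
  Position 8 ('f'): window [4,8] length 5 -- new best
  Position 9 ('g'): repeat (last at 6), move window start to 7
  Position 9 ('g'): window [7,9] length 3
  Position 10 ('g'): repeat (last at 9), move window start to 10
  Position 10 ('g'): window [10,10] length 1
Longest substring with no repeats: "bdgcf" with length 5

5


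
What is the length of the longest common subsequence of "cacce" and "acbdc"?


LCS of "cacce" and "acbdc"
DP table:
           a    c    b    d    c
      0    0    0    0    0    0
  c   0    0    1    1    1    1
  a   0    1    1    1    1    1
  c   0    1    2    2    2    2
  c   0    1    2    2    2    3
  e   0    1    2    2    2    3
LCS length = dp[5][5] = 3

3


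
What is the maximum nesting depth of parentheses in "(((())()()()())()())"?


Input: "(((())()()()())()())"
Tracking depth:
  Position 0 '(': depth becomes 1
  Position 1 '(': depth becomes 2
  Position 2 '(': depth becomes 3
  Position 3 '(': depth becomes 4
  Position 4 ')': depth becomes 3
  Position 5 ')': depth becomes 2
  Position 6 '(': depth becomes 3
  Position 7 ')': depth becomes 2
  Position 8 '(': depth becomes 3
  Position 9 ')': depth becomes 2
  Position 10 '(': depth becomes 3
  Position 11 ')': depth becomes 2
  Position 12 '(': depth becomes 3
  Position 13 ')': depth becomes 2
  Position 14 ')': depth becomes 1
  Position 15 '(': depth becomes 2
  Position 16 ')': depth becomes 1
  Position 17 '(': depth becomes 2
  Position 18 ')': depth becomes 1
  Position 19 ')': depth becomes 0
Maximum depth reached: 4

4


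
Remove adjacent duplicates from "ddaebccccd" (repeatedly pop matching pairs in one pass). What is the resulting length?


Input: ddaebccccd
Stack-based adjacent duplicate removal:
  Read 'd': push. Stack: d
  Read 'd': matches stack top 'd' => pop. Stack: (empty)
  Read 'a': push. Stack: a
  Read 'e': push. Stack: ae
  Read 'b': push. Stack: aeb
  Read 'c': push. Stack: aebc
  Read 'c': matches stack top 'c' => pop. Stack: aeb
  Read 'c': push. Stack: aebc
  Read 'c': matches stack top 'c' => pop. Stack: aeb
  Read 'd': push. Stack: aebd
Final stack: "aebd" (length 4)

4


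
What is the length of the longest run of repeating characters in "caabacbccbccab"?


Input: "caabacbccbccab"
Scanning for longest run:
  Position 1 ('a'): new char, reset run to 1
  Position 2 ('a'): continues run of 'a', length=2
  Position 3 ('b'): new char, reset run to 1
  Position 4 ('a'): new char, reset run to 1
  Position 5 ('c'): new char, reset run to 1
  Position 6 ('b'): new char, reset run to 1
  Position 7 ('c'): new char, reset run to 1
  Position 8 ('c'): continues run of 'c', length=2
  Position 9 ('b'): new char, reset run to 1
  Position 10 ('c'): new char, reset run to 1
  Position 11 ('c'): continues run of 'c', length=2
  Position 12 ('a'): new char, reset run to 1
  Position 13 ('b'): new char, reset run to 1
Longest run: 'a' with length 2

2


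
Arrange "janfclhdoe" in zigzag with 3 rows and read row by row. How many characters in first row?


Zigzag "janfclhdoe" into 3 rows:
Placing characters:
  'j' => row 0
  'a' => row 1
  'n' => row 2
  'f' => row 1
  'c' => row 0
  'l' => row 1
  'h' => row 2
  'd' => row 1
  'o' => row 0
  'e' => row 1
Rows:
  Row 0: "jco"
  Row 1: "aflde"
  Row 2: "nh"
First row length: 3

3


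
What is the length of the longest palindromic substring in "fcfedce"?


Input: "fcfedce"
Checking substrings for palindromes:
  [0:3] "fcf" (len 3) => palindrome
Longest palindromic substring: "fcf" with length 3

3


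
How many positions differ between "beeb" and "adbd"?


Comparing "beeb" and "adbd" position by position:
  Position 0: 'b' vs 'a' => DIFFER
  Position 1: 'e' vs 'd' => DIFFER
  Position 2: 'e' vs 'b' => DIFFER
  Position 3: 'b' vs 'd' => DIFFER
Positions that differ: 4

4


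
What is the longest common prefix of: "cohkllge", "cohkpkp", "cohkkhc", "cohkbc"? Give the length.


Words: cohkllge, cohkpkp, cohkkhc, cohkbc
  Position 0: all 'c' => match
  Position 1: all 'o' => match
  Position 2: all 'h' => match
  Position 3: all 'k' => match
  Position 4: ('l', 'p', 'k', 'b') => mismatch, stop
LCP = "cohk" (length 4)

4


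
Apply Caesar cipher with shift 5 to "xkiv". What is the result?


Caesar cipher: shift "xkiv" by 5
  'x' (pos 23) + 5 = pos 2 = 'c'
  'k' (pos 10) + 5 = pos 15 = 'p'
  'i' (pos 8) + 5 = pos 13 = 'n'
  'v' (pos 21) + 5 = pos 0 = 'a'
Result: cpna

cpna


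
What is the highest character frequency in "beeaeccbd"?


Input: beeaeccbd
Character counts:
  'a': 1
  'b': 2
  'c': 2
  'd': 1
  'e': 3
Maximum frequency: 3

3


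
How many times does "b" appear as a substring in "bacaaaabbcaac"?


Searching for "b" in "bacaaaabbcaac"
Scanning each position:
  Position 0: "b" => MATCH
  Position 1: "a" => no
  Position 2: "c" => no
  Position 3: "a" => no
  Position 4: "a" => no
  Position 5: "a" => no
  Position 6: "a" => no
  Position 7: "b" => MATCH
  Position 8: "b" => MATCH
  Position 9: "c" => no
  Position 10: "a" => no
  Position 11: "a" => no
  Position 12: "c" => no
Total occurrences: 3

3


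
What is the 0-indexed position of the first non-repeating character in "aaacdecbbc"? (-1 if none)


Input: aaacdecbbc
Character frequencies:
  'a': 3
  'b': 2
  'c': 3
  'd': 1
  'e': 1
Scanning left to right for freq == 1:
  Position 0 ('a'): freq=3, skip
  Position 1 ('a'): freq=3, skip
  Position 2 ('a'): freq=3, skip
  Position 3 ('c'): freq=3, skip
  Position 4 ('d'): unique! => answer = 4

4


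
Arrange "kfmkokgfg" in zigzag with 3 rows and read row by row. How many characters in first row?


Zigzag "kfmkokgfg" into 3 rows:
Placing characters:
  'k' => row 0
  'f' => row 1
  'm' => row 2
  'k' => row 1
  'o' => row 0
  'k' => row 1
  'g' => row 2
  'f' => row 1
  'g' => row 0
Rows:
  Row 0: "kog"
  Row 1: "fkkf"
  Row 2: "mg"
First row length: 3

3


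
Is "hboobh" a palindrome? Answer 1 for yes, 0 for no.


Input: hboobh
Reversed: hboobh
  Compare pos 0 ('h') with pos 5 ('h'): match
  Compare pos 1 ('b') with pos 4 ('b'): match
  Compare pos 2 ('o') with pos 3 ('o'): match
Result: palindrome

1


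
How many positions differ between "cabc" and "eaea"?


Comparing "cabc" and "eaea" position by position:
  Position 0: 'c' vs 'e' => DIFFER
  Position 1: 'a' vs 'a' => same
  Position 2: 'b' vs 'e' => DIFFER
  Position 3: 'c' vs 'a' => DIFFER
Positions that differ: 3

3


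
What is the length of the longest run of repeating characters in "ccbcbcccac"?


Input: "ccbcbcccac"
Scanning for longest run:
  Position 1 ('c'): continues run of 'c', length=2
  Position 2 ('b'): new char, reset run to 1
  Position 3 ('c'): new char, reset run to 1
  Position 4 ('b'): new char, reset run to 1
  Position 5 ('c'): new char, reset run to 1
  Position 6 ('c'): continues run of 'c', length=2
  Position 7 ('c'): continues run of 'c', length=3
  Position 8 ('a'): new char, reset run to 1
  Position 9 ('c'): new char, reset run to 1
Longest run: 'c' with length 3

3


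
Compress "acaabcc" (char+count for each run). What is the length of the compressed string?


Input: acaabcc
Runs:
  'a' x 1 => "a1"
  'c' x 1 => "c1"
  'a' x 2 => "a2"
  'b' x 1 => "b1"
  'c' x 2 => "c2"
Compressed: "a1c1a2b1c2"
Compressed length: 10

10


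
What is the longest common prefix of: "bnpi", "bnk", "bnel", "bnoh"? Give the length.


Words: bnpi, bnk, bnel, bnoh
  Position 0: all 'b' => match
  Position 1: all 'n' => match
  Position 2: ('p', 'k', 'e', 'o') => mismatch, stop
LCP = "bn" (length 2)

2


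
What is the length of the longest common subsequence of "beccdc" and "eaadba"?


LCS of "beccdc" and "eaadba"
DP table:
           e    a    a    d    b    a
      0    0    0    0    0    0    0
  b   0    0    0    0    0    1    1
  e   0    1    1    1    1    1    1
  c   0    1    1    1    1    1    1
  c   0    1    1    1    1    1    1
  d   0    1    1    1    2    2    2
  c   0    1    1    1    2    2    2
LCS length = dp[6][6] = 2

2


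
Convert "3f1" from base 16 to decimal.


Input: "3f1" in base 16
Positional expansion:
  Digit '3' (value 3) x 16^2 = 768
  Digit 'f' (value 15) x 16^1 = 240
  Digit '1' (value 1) x 16^0 = 1
Sum = 1009

1009


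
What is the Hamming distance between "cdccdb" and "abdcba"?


Comparing "cdccdb" and "abdcba" position by position:
  Position 0: 'c' vs 'a' => differ
  Position 1: 'd' vs 'b' => differ
  Position 2: 'c' vs 'd' => differ
  Position 3: 'c' vs 'c' => same
  Position 4: 'd' vs 'b' => differ
  Position 5: 'b' vs 'a' => differ
Total differences (Hamming distance): 5

5


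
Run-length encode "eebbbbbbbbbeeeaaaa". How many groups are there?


Input: eebbbbbbbbbeeeaaaa
Scanning for consecutive runs:
  Group 1: 'e' x 2 (positions 0-1)
  Group 2: 'b' x 9 (positions 2-10)
  Group 3: 'e' x 3 (positions 11-13)
  Group 4: 'a' x 4 (positions 14-17)
Total groups: 4

4


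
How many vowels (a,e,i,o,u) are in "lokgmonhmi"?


Input: lokgmonhmi
Checking each character:
  'l' at position 0: consonant
  'o' at position 1: vowel (running total: 1)
  'k' at position 2: consonant
  'g' at position 3: consonant
  'm' at position 4: consonant
  'o' at position 5: vowel (running total: 2)
  'n' at position 6: consonant
  'h' at position 7: consonant
  'm' at position 8: consonant
  'i' at position 9: vowel (running total: 3)
Total vowels: 3

3


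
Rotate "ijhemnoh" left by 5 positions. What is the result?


Input: "ijhemnoh", rotate left by 5
First 5 characters: "ijhem"
Remaining characters: "noh"
Concatenate remaining + first: "noh" + "ijhem" = "nohijhem"

nohijhem


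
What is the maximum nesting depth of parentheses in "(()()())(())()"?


Input: "(()()())(())()"
Tracking depth:
  Position 0 '(': depth becomes 1
  Position 1 '(': depth becomes 2
  Position 2 ')': depth becomes 1
  Position 3 '(': depth becomes 2
  Position 4 ')': depth becomes 1
  Position 5 '(': depth becomes 2
  Position 6 ')': depth becomes 1
  Position 7 ')': depth becomes 0
  Position 8 '(': depth becomes 1
  Position 9 '(': depth becomes 2
  Position 10 ')': depth becomes 1
  Position 11 ')': depth becomes 0
  Position 12 '(': depth becomes 1
  Position 13 ')': depth becomes 0
Maximum depth reached: 2

2


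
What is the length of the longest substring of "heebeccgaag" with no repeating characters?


Input: "heebeccgaag"
Sliding window (track last position of each char):
  Position 0 ('h'): window [0,0] length 1 -- new best
  Position 1 ('e'): window [0,1] length 2 -- new best
  Position 2 ('e'): repeat (last at 1), move window start to 2
  Position 2 ('e'): window [2,2] length 1
  Position 3 ('b'): window [2,3] length 2
  Position 4 ('e'): repeat (last at 2), move window start to 3
  Position 4 ('e'): window [3,4] length 2
  Position 5 ('c'): window [3,5] length 3 -- new best
  Position 6 ('c'): repeat (last at 5), move window start to 6
  Position 6 ('c'): window [6,6] length 1
  Position 7 ('g'): window [6,7] length 2
  Position 8 ('a'): window [6,8] length 3
  Position 9 ('a'): repeat (last at 8), move window start to 9
  Position 9 ('a'): window [9,9] length 1
  Position 10 ('g'): window [9,10] length 2
Longest substring with no repeats: "bec" with length 3

3


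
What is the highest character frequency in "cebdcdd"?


Input: cebdcdd
Character counts:
  'b': 1
  'c': 2
  'd': 3
  'e': 1
Maximum frequency: 3

3


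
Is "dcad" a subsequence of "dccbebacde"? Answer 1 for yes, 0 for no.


Check if "dcad" is a subsequence of "dccbebacde"
Greedy scan:
  Position 0 ('d'): matches sub[0] = 'd'
  Position 1 ('c'): matches sub[1] = 'c'
  Position 2 ('c'): no match needed
  Position 3 ('b'): no match needed
  Position 4 ('e'): no match needed
  Position 5 ('b'): no match needed
  Position 6 ('a'): matches sub[2] = 'a'
  Position 7 ('c'): no match needed
  Position 8 ('d'): matches sub[3] = 'd'
  Position 9 ('e'): no match needed
All 4 characters matched => is a subsequence

1


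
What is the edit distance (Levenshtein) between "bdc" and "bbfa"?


Computing edit distance: "bdc" -> "bbfa"
DP table:
           b    b    f    a
      0    1    2    3    4
  b   1    0    1    2    3
  d   2    1    1    2    3
  c   3    2    2    2    3
Edit distance = dp[3][4] = 3

3


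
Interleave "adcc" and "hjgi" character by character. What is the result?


Interleaving "adcc" and "hjgi":
  Position 0: 'a' from first, 'h' from second => "ah"
  Position 1: 'd' from first, 'j' from second => "dj"
  Position 2: 'c' from first, 'g' from second => "cg"
  Position 3: 'c' from first, 'i' from second => "ci"
Result: ahdjcgci

ahdjcgci


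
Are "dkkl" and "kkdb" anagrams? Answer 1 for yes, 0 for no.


Strings: "dkkl", "kkdb"
Sorted first:  dkkl
Sorted second: bdkk
Differ at position 0: 'd' vs 'b' => not anagrams

0


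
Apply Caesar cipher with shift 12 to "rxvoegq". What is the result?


Caesar cipher: shift "rxvoegq" by 12
  'r' (pos 17) + 12 = pos 3 = 'd'
  'x' (pos 23) + 12 = pos 9 = 'j'
  'v' (pos 21) + 12 = pos 7 = 'h'
  'o' (pos 14) + 12 = pos 0 = 'a'
  'e' (pos 4) + 12 = pos 16 = 'q'
  'g' (pos 6) + 12 = pos 18 = 's'
  'q' (pos 16) + 12 = pos 2 = 'c'
Result: djhaqsc

djhaqsc


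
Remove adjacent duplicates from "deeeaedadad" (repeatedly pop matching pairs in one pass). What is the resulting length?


Input: deeeaedadad
Stack-based adjacent duplicate removal:
  Read 'd': push. Stack: d
  Read 'e': push. Stack: de
  Read 'e': matches stack top 'e' => pop. Stack: d
  Read 'e': push. Stack: de
  Read 'a': push. Stack: dea
  Read 'e': push. Stack: deae
  Read 'd': push. Stack: deaed
  Read 'a': push. Stack: deaeda
  Read 'd': push. Stack: deaedad
  Read 'a': push. Stack: deaedada
  Read 'd': push. Stack: deaedadad
Final stack: "deaedadad" (length 9)

9


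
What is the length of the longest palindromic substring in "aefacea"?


Input: "aefacea"
Checking substrings for palindromes:
  No multi-char palindromic substrings found
Longest palindromic substring: "a" with length 1

1


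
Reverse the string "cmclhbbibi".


Input: cmclhbbibi
Reading characters right to left:
  Position 9: 'i'
  Position 8: 'b'
  Position 7: 'i'
  Position 6: 'b'
  Position 5: 'b'
  Position 4: 'h'
  Position 3: 'l'
  Position 2: 'c'
  Position 1: 'm'
  Position 0: 'c'
Reversed: ibibbhlcmc

ibibbhlcmc


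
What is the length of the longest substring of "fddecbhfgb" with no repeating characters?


Input: "fddecbhfgb"
Sliding window (track last position of each char):
  Position 0 ('f'): window [0,0] length 1 -- new best
  Position 1 ('d'): window [0,1] length 2 -- new best
  Position 2 ('d'): repeat (last at 1), move window start to 2
  Position 2 ('d'): window [2,2] length 1
  Position 3 ('e'): window [2,3] length 2
  Position 4 ('c'): window [2,4] length 3 -- new best
  Position 5 ('b'): window [2,5] length 4 -- new best
  Position 6 ('h'): window [2,6] length 5 -- new best
  Position 7 ('f'): window [2,7] length 6 -- new best
  Position 8 ('g'): window [2,8] length 7 -- new best
  Position 9 ('b'): repeat (last at 5), move window start to 6
  Position 9 ('b'): window [6,9] length 4
Longest substring with no repeats: "decbhfg" with length 7

7


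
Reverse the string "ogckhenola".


Input: ogckhenola
Reading characters right to left:
  Position 9: 'a'
  Position 8: 'l'
  Position 7: 'o'
  Position 6: 'n'
  Position 5: 'e'
  Position 4: 'h'
  Position 3: 'k'
  Position 2: 'c'
  Position 1: 'g'
  Position 0: 'o'
Reversed: alonehkcgo

alonehkcgo


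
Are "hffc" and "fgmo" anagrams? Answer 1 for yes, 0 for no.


Strings: "hffc", "fgmo"
Sorted first:  cffh
Sorted second: fgmo
Differ at position 0: 'c' vs 'f' => not anagrams

0


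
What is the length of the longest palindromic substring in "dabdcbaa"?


Input: "dabdcbaa"
Checking substrings for palindromes:
  [6:8] "aa" (len 2) => palindrome
Longest palindromic substring: "aa" with length 2

2


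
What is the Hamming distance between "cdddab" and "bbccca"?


Comparing "cdddab" and "bbccca" position by position:
  Position 0: 'c' vs 'b' => differ
  Position 1: 'd' vs 'b' => differ
  Position 2: 'd' vs 'c' => differ
  Position 3: 'd' vs 'c' => differ
  Position 4: 'a' vs 'c' => differ
  Position 5: 'b' vs 'a' => differ
Total differences (Hamming distance): 6

6


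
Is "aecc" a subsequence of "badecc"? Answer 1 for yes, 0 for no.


Check if "aecc" is a subsequence of "badecc"
Greedy scan:
  Position 0 ('b'): no match needed
  Position 1 ('a'): matches sub[0] = 'a'
  Position 2 ('d'): no match needed
  Position 3 ('e'): matches sub[1] = 'e'
  Position 4 ('c'): matches sub[2] = 'c'
  Position 5 ('c'): matches sub[3] = 'c'
All 4 characters matched => is a subsequence

1


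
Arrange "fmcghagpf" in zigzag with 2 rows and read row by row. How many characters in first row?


Zigzag "fmcghagpf" into 2 rows:
Placing characters:
  'f' => row 0
  'm' => row 1
  'c' => row 0
  'g' => row 1
  'h' => row 0
  'a' => row 1
  'g' => row 0
  'p' => row 1
  'f' => row 0
Rows:
  Row 0: "fchgf"
  Row 1: "mgap"
First row length: 5

5


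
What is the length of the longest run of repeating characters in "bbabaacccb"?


Input: "bbabaacccb"
Scanning for longest run:
  Position 1 ('b'): continues run of 'b', length=2
  Position 2 ('a'): new char, reset run to 1
  Position 3 ('b'): new char, reset run to 1
  Position 4 ('a'): new char, reset run to 1
  Position 5 ('a'): continues run of 'a', length=2
  Position 6 ('c'): new char, reset run to 1
  Position 7 ('c'): continues run of 'c', length=2
  Position 8 ('c'): continues run of 'c', length=3
  Position 9 ('b'): new char, reset run to 1
Longest run: 'c' with length 3

3


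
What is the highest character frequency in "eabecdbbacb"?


Input: eabecdbbacb
Character counts:
  'a': 2
  'b': 4
  'c': 2
  'd': 1
  'e': 2
Maximum frequency: 4

4


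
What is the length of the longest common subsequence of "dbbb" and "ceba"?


LCS of "dbbb" and "ceba"
DP table:
           c    e    b    a
      0    0    0    0    0
  d   0    0    0    0    0
  b   0    0    0    1    1
  b   0    0    0    1    1
  b   0    0    0    1    1
LCS length = dp[4][4] = 1

1


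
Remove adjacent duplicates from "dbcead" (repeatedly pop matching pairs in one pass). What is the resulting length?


Input: dbcead
Stack-based adjacent duplicate removal:
  Read 'd': push. Stack: d
  Read 'b': push. Stack: db
  Read 'c': push. Stack: dbc
  Read 'e': push. Stack: dbce
  Read 'a': push. Stack: dbcea
  Read 'd': push. Stack: dbcead
Final stack: "dbcead" (length 6)

6


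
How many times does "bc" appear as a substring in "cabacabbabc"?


Searching for "bc" in "cabacabbabc"
Scanning each position:
  Position 0: "ca" => no
  Position 1: "ab" => no
  Position 2: "ba" => no
  Position 3: "ac" => no
  Position 4: "ca" => no
  Position 5: "ab" => no
  Position 6: "bb" => no
  Position 7: "ba" => no
  Position 8: "ab" => no
  Position 9: "bc" => MATCH
Total occurrences: 1

1


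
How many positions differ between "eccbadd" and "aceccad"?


Comparing "eccbadd" and "aceccad" position by position:
  Position 0: 'e' vs 'a' => DIFFER
  Position 1: 'c' vs 'c' => same
  Position 2: 'c' vs 'e' => DIFFER
  Position 3: 'b' vs 'c' => DIFFER
  Position 4: 'a' vs 'c' => DIFFER
  Position 5: 'd' vs 'a' => DIFFER
  Position 6: 'd' vs 'd' => same
Positions that differ: 5

5


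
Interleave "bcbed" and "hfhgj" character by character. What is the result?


Interleaving "bcbed" and "hfhgj":
  Position 0: 'b' from first, 'h' from second => "bh"
  Position 1: 'c' from first, 'f' from second => "cf"
  Position 2: 'b' from first, 'h' from second => "bh"
  Position 3: 'e' from first, 'g' from second => "eg"
  Position 4: 'd' from first, 'j' from second => "dj"
Result: bhcfbhegdj

bhcfbhegdj


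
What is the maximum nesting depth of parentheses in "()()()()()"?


Input: "()()()()()"
Tracking depth:
  Position 0 '(': depth becomes 1
  Position 1 ')': depth becomes 0
  Position 2 '(': depth becomes 1
  Position 3 ')': depth becomes 0
  Position 4 '(': depth becomes 1
  Position 5 ')': depth becomes 0
  Position 6 '(': depth becomes 1
  Position 7 ')': depth becomes 0
  Position 8 '(': depth becomes 1
  Position 9 ')': depth becomes 0
Maximum depth reached: 1

1


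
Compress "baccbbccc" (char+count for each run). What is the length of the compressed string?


Input: baccbbccc
Runs:
  'b' x 1 => "b1"
  'a' x 1 => "a1"
  'c' x 2 => "c2"
  'b' x 2 => "b2"
  'c' x 3 => "c3"
Compressed: "b1a1c2b2c3"
Compressed length: 10

10


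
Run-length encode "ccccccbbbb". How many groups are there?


Input: ccccccbbbb
Scanning for consecutive runs:
  Group 1: 'c' x 6 (positions 0-5)
  Group 2: 'b' x 4 (positions 6-9)
Total groups: 2

2


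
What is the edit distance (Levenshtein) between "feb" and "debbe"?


Computing edit distance: "feb" -> "debbe"
DP table:
           d    e    b    b    e
      0    1    2    3    4    5
  f   1    1    2    3    4    5
  e   2    2    1    2    3    4
  b   3    3    2    1    2    3
Edit distance = dp[3][5] = 3

3


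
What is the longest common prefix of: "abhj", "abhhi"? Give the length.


Words: abhj, abhhi
  Position 0: all 'a' => match
  Position 1: all 'b' => match
  Position 2: all 'h' => match
  Position 3: ('j', 'h') => mismatch, stop
LCP = "abh" (length 3)

3


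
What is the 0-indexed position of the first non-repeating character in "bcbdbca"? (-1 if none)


Input: bcbdbca
Character frequencies:
  'a': 1
  'b': 3
  'c': 2
  'd': 1
Scanning left to right for freq == 1:
  Position 0 ('b'): freq=3, skip
  Position 1 ('c'): freq=2, skip
  Position 2 ('b'): freq=3, skip
  Position 3 ('d'): unique! => answer = 3

3


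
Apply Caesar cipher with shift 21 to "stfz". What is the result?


Caesar cipher: shift "stfz" by 21
  's' (pos 18) + 21 = pos 13 = 'n'
  't' (pos 19) + 21 = pos 14 = 'o'
  'f' (pos 5) + 21 = pos 0 = 'a'
  'z' (pos 25) + 21 = pos 20 = 'u'
Result: noau

noau


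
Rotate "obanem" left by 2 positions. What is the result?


Input: "obanem", rotate left by 2
First 2 characters: "ob"
Remaining characters: "anem"
Concatenate remaining + first: "anem" + "ob" = "anemob"

anemob


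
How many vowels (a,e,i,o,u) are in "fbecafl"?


Input: fbecafl
Checking each character:
  'f' at position 0: consonant
  'b' at position 1: consonant
  'e' at position 2: vowel (running total: 1)
  'c' at position 3: consonant
  'a' at position 4: vowel (running total: 2)
  'f' at position 5: consonant
  'l' at position 6: consonant
Total vowels: 2

2


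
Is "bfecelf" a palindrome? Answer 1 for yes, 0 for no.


Input: bfecelf
Reversed: flecefb
  Compare pos 0 ('b') with pos 6 ('f'): MISMATCH
  Compare pos 1 ('f') with pos 5 ('l'): MISMATCH
  Compare pos 2 ('e') with pos 4 ('e'): match
Result: not a palindrome

0


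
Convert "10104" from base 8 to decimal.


Input: "10104" in base 8
Positional expansion:
  Digit '1' (value 1) x 8^4 = 4096
  Digit '0' (value 0) x 8^3 = 0
  Digit '1' (value 1) x 8^2 = 64
  Digit '0' (value 0) x 8^1 = 0
  Digit '4' (value 4) x 8^0 = 4
Sum = 4164

4164


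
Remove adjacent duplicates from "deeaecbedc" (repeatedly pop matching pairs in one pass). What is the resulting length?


Input: deeaecbedc
Stack-based adjacent duplicate removal:
  Read 'd': push. Stack: d
  Read 'e': push. Stack: de
  Read 'e': matches stack top 'e' => pop. Stack: d
  Read 'a': push. Stack: da
  Read 'e': push. Stack: dae
  Read 'c': push. Stack: daec
  Read 'b': push. Stack: daecb
  Read 'e': push. Stack: daecbe
  Read 'd': push. Stack: daecbed
  Read 'c': push. Stack: daecbedc
Final stack: "daecbedc" (length 8)

8
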